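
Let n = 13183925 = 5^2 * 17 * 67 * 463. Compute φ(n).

9757440

φ(13183925) = 13183925 · (1 − 1/5) · (1 − 1/17) · (1 − 1/67) · (1 − 1/463)
       = 13183925 · 1951488/2636785 = 9757440.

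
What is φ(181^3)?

φ(5929741) = 5929741 · (1 − 1/181)
       = 5929741 · 180/181 = 5896980.

5896980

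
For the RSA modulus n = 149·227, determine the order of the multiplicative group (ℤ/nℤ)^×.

33448

φ(n) = (p − 1)(q − 1) = (149−1)(227−1) = 148·226 = 33448.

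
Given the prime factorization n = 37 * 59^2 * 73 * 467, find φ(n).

4133337984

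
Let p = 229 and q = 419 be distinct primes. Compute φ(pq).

95304

φ(95951) = 95951 · (1 − 1/229) · (1 − 1/419)
       = 95951 · 95304/95951 = 95304.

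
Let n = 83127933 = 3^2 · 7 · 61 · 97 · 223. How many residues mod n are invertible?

46033920

φ(83127933) = 83127933 · (1 − 1/3) · (1 − 1/7) · (1 − 1/61) · (1 − 1/97) · (1 − 1/223)
       = 83127933 · 15344640/27709311 = 46033920.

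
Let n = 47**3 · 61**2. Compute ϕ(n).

φ(386325383) = 386325383 · (1 − 1/47) · (1 − 1/61)
       = 386325383 · 2760/2867 = 371907240.

371907240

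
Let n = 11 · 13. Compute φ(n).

φ(11) = 11 − 1 = 10.
φ(13) = 13 − 1 = 12.
φ(143) = 10 × 12 = 120.

120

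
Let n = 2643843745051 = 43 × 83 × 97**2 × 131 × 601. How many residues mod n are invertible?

2501501184000

φ(43) = 43 − 1 = 42.
φ(83) = 83 − 1 = 82.
φ(97^2) = 97^2 − 97^1 = 9409 − 97 = 9312.
φ(131) = 131 − 1 = 130.
φ(601) = 601 − 1 = 600.
Since φ is multiplicative, φ(2643843745051) = 42 · 82 · 9312 · 130 · 600 = 2501501184000.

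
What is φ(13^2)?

φ(169) = 169 · (1 − 1/13)
       = 169 · 12/13 = 156.

156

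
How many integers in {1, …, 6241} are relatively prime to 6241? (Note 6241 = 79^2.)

6162

φ(79^2) = 79^1·(79−1) = 79·78 = 6162.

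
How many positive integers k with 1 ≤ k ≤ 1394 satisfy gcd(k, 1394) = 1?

Factor 1394: 1394 = 2 * 17 * 41.
φ(1394) = 1394 · (1 − 1/2) · (1 − 1/17) · (1 − 1/41)
       = 1394 · 640/1394 = 640.

640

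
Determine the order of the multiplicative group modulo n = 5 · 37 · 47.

6624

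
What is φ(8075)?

8075 = 5^2 · 17 · 19.
φ(5^2) = 5^1·(5−1) = 5·4 = 20.
φ(17) = 17 − 1 = 16.
φ(19) = 19 − 1 = 18.
Since φ is multiplicative, φ(8075) = 20 · 16 · 18 = 5760.

5760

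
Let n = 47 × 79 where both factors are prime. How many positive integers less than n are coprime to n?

φ(pq) = (p−1)(q−1) = 46 · 78 = 3588.

3588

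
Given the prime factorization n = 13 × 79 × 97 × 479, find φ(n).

42951168

φ(47717501) = 47717501 · (1 − 1/13) · (1 − 1/79) · (1 − 1/97) · (1 − 1/479)
       = 47717501 · 42951168/47717501 = 42951168.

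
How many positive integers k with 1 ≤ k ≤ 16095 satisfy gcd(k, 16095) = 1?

8064

First factor: 16095 = 3 × 5 × 29 × 37.
φ(16095) = 16095 · (1 − 1/3) · (1 − 1/5) · (1 − 1/29) · (1 − 1/37)
       = 16095 · 8064/16095 = 8064.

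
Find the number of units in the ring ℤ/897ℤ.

897 = 3 · 13 · 23.
φ(897) = 897 · (1 − 1/3) · (1 − 1/13) · (1 − 1/23)
       = 897 · 528/897 = 528.

528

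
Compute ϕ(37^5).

φ(69343957) = 69343957 · (1 − 1/37)
       = 69343957 · 36/37 = 67469796.

67469796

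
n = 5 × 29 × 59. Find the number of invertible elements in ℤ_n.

φ(8555) = 8555 · (1 − 1/5) · (1 − 1/29) · (1 − 1/59)
       = 8555 · 6496/8555 = 6496.

6496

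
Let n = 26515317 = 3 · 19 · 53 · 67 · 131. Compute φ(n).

φ(26515317) = 26515317 · (1 − 1/3) · (1 − 1/19) · (1 − 1/53) · (1 − 1/67) · (1 − 1/131)
       = 26515317 · 16061760/26515317 = 16061760.

16061760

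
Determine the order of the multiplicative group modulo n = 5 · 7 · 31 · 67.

φ(5) = 5 − 1 = 4.
φ(7) = 7 − 1 = 6.
φ(31) = 31 − 1 = 30.
φ(67) = 67 − 1 = 66.
Multiply: 4 · 6 · 30 · 66 = 47520.

47520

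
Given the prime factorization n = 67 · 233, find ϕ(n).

φ(67) = 67 − 1 = 66.
φ(233) = 233 − 1 = 232.
Multiply: 66 · 232 = 15312.

15312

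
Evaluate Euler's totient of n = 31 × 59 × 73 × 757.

φ(31) = 31 − 1 = 30.
φ(59) = 59 − 1 = 58.
φ(73) = 73 − 1 = 72.
φ(757) = 757 − 1 = 756.
Since φ is multiplicative, φ(101072369) = 30 · 58 · 72 · 756 = 94711680.

94711680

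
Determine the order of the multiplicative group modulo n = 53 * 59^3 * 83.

860893072

φ(903462221) = 903462221 · (1 − 1/53) · (1 − 1/59) · (1 − 1/83)
       = 903462221 · 247312/259541 = 860893072.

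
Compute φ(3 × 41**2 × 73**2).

17239680

φ(26874147) = 26874147 · (1 − 1/3) · (1 − 1/41) · (1 − 1/73)
       = 26874147 · 5760/8979 = 17239680.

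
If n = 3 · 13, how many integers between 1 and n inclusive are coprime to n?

φ(3) = 3 − 1 = 2.
φ(13) = 13 − 1 = 12.
φ(39) = 2 × 12 = 24.

24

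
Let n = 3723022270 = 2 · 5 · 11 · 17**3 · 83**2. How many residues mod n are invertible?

1258837760

φ(3723022270) = 3723022270 · (1 − 1/2) · (1 − 1/5) · (1 − 1/11) · (1 − 1/17) · (1 − 1/83)
       = 3723022270 · 52480/155210 = 1258837760.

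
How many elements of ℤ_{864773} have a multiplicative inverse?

628992

864773 = 7 · 13^2 · 17 · 43.
φ(7) = 7 − 1 = 6.
φ(13^2) = 13^2 − 13^1 = 169 − 13 = 156.
φ(17) = 17 − 1 = 16.
φ(43) = 43 − 1 = 42.
φ(864773) = 6 × 156 × 16 × 42 = 628992.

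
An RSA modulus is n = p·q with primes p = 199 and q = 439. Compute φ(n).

For distinct primes, φ(pq) = (p−1)(q−1) = 198 × 438 = 86724.

86724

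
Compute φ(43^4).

φ(3418801) = 3418801 · (1 − 1/43)
       = 3418801 · 42/43 = 3339294.

3339294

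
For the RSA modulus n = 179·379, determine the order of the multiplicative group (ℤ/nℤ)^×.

67284

φ(179) = 179 − 1 = 178.
φ(379) = 379 − 1 = 378.
Multiply: 178 · 378 = 67284.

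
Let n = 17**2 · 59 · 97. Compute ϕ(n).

φ(17^2) = 17^2 − 17^1 = 289 − 17 = 272.
φ(59) = 59 − 1 = 58.
φ(97) = 97 − 1 = 96.
Multiply: 272 · 58 · 96 = 1514496.

1514496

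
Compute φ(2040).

512

Prime factorization: 2040 = 2**3 · 3 · 5 · 17.
φ(2040) = 2040 · (1 − 1/2) · (1 − 1/3) · (1 − 1/5) · (1 − 1/17)
       = 2040 · 128/510 = 512.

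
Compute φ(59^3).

φ(205379) = 205379 · (1 − 1/59)
       = 205379 · 58/59 = 201898.

201898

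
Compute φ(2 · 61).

60

φ(2) = 2 − 1 = 1.
φ(61) = 61 − 1 = 60.
Multiply: 1 · 60 = 60.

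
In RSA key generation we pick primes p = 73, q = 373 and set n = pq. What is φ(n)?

φ(pq) = (p−1)(q−1) = 72 · 372 = 26784.

26784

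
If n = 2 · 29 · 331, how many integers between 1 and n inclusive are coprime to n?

9240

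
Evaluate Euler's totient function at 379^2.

143262

φ(143641) = 143641 · (1 − 1/379)
       = 143641 · 378/379 = 143262.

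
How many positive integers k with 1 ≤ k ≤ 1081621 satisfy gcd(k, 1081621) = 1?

950400

First factor: 1081621 = 23 · 31 · 37 · 41.
φ(1081621) = 1081621 · (1 − 1/23) · (1 − 1/31) · (1 − 1/37) · (1 − 1/41)
       = 1081621 · 950400/1081621 = 950400.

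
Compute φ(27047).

24192

27047 = 17 · 37 · 43.
φ(27047) = 27047 · (1 − 1/17) · (1 − 1/37) · (1 − 1/43)
       = 27047 · 24192/27047 = 24192.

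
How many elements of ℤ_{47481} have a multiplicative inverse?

24192

Prime factorization: 47481 = 3 × 7^2 × 17 × 19.
φ(3) = 3 − 1 = 2.
φ(7^2) = 7^2 − 7^1 = 49 − 7 = 42.
φ(17) = 17 − 1 = 16.
φ(19) = 19 − 1 = 18.
Since φ is multiplicative, φ(47481) = 2 · 42 · 16 · 18 = 24192.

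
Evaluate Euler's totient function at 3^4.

54

φ(81) = 81 · (1 − 1/3)
       = 81 · 2/3 = 54.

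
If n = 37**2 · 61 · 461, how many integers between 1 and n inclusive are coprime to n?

36763200

φ(38497649) = 38497649 · (1 − 1/37) · (1 − 1/61) · (1 − 1/461)
       = 38497649 · 993600/1040477 = 36763200.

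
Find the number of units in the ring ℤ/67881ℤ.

67881 = 3 * 11^3 * 17.
φ(3) = 3 − 1 = 2.
φ(11^3) = 11^2·(11−1) = 121·10 = 1210.
φ(17) = 17 − 1 = 16.
φ(67881) = 2 × 1210 × 16 = 38720.

38720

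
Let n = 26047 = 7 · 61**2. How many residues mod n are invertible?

21960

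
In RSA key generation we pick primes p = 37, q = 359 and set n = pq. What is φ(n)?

12888

φ(37) = 37 − 1 = 36.
φ(359) = 359 − 1 = 358.
φ(13283) = 36 × 358 = 12888.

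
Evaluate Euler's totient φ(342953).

Factor 342953: 342953 = 13 · 23 · 31 · 37.
φ(13) = 13 − 1 = 12.
φ(23) = 23 − 1 = 22.
φ(31) = 31 − 1 = 30.
φ(37) = 37 − 1 = 36.
φ(342953) = 12 × 22 × 30 × 36 = 285120.

285120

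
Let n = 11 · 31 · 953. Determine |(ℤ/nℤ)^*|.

φ(11) = 11 − 1 = 10.
φ(31) = 31 − 1 = 30.
φ(953) = 953 − 1 = 952.
φ(324973) = 10 × 30 × 952 = 285600.

285600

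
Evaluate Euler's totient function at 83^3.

564898

φ(83^3) = 83^2·(83−1) = 6889·82 = 564898.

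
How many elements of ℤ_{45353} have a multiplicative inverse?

32400

Factor 45353: 45353 = 7 * 11 * 19 * 31.
φ(45353) = 45353 · (1 − 1/7) · (1 − 1/11) · (1 − 1/19) · (1 − 1/31)
       = 45353 · 32400/45353 = 32400.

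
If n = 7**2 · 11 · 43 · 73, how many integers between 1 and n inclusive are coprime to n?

φ(7^2) = 7^1·(7−1) = 7·6 = 42.
φ(11) = 11 − 1 = 10.
φ(43) = 43 − 1 = 42.
φ(73) = 73 − 1 = 72.
Since φ is multiplicative, φ(1691921) = 42 · 10 · 42 · 72 = 1270080.

1270080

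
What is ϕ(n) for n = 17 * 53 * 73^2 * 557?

φ(2674395953) = 2674395953 · (1 − 1/17) · (1 − 1/53) · (1 − 1/73) · (1 − 1/557)
       = 2674395953 · 33306624/36635561 = 2431383552.

2431383552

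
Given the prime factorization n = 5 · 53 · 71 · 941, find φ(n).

13686400

φ(17704915) = 17704915 · (1 − 1/5) · (1 − 1/53) · (1 − 1/71) · (1 − 1/941)
       = 17704915 · 13686400/17704915 = 13686400.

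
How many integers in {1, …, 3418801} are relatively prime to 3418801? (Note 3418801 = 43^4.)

3339294

φ(3418801) = 3418801 · (1 − 1/43)
       = 3418801 · 42/43 = 3339294.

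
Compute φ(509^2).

258572

φ(259081) = 259081 · (1 − 1/509)
       = 259081 · 508/509 = 258572.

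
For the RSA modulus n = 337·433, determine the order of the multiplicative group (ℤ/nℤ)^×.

145152

φ(n) = (p − 1)(q − 1) = (337−1)(433−1) = 336·432 = 145152.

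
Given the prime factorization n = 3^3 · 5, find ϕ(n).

72

φ(3^3) = 3^3 − 3^2 = 27 − 9 = 18.
φ(5) = 5 − 1 = 4.
Multiply: 18 · 4 = 72.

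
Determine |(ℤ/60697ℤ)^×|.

44352

Factor 60697: 60697 = 7 · 13 · 23 · 29.
φ(60697) = 60697 · (1 − 1/7) · (1 − 1/13) · (1 − 1/23) · (1 − 1/29)
       = 60697 · 44352/60697 = 44352.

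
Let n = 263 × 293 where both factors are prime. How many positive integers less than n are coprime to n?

76504

φ(pq) = (p−1)(q−1) = 262 · 292 = 76504.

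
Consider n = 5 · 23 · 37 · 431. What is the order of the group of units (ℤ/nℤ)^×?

φ(5) = 5 − 1 = 4.
φ(23) = 23 − 1 = 22.
φ(37) = 37 − 1 = 36.
φ(431) = 431 − 1 = 430.
φ(1833905) = 4 × 22 × 36 × 430 = 1362240.

1362240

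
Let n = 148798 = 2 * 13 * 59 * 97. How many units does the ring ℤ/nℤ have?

66816

φ(2) = 2 − 1 = 1.
φ(13) = 13 − 1 = 12.
φ(59) = 59 − 1 = 58.
φ(97) = 97 − 1 = 96.
φ(148798) = 1 × 12 × 58 × 96 = 66816.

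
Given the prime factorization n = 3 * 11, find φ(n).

20

φ(3) = 3 − 1 = 2.
φ(11) = 11 − 1 = 10.
Since φ is multiplicative, φ(33) = 2 · 10 = 20.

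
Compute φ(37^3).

49284

φ(50653) = 50653 · (1 − 1/37)
       = 50653 · 36/37 = 49284.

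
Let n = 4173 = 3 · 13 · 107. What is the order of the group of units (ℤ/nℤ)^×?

φ(3) = 3 − 1 = 2.
φ(13) = 13 − 1 = 12.
φ(107) = 107 − 1 = 106.
φ(4173) = 2 × 12 × 106 = 2544.

2544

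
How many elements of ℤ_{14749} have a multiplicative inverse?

First factor: 14749 = 7^3 · 43.
φ(14749) = 14749 · (1 − 1/7) · (1 − 1/43)
       = 14749 · 252/301 = 12348.

12348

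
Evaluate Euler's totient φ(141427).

110880

Factor 141427: 141427 = 11 × 13 × 23 × 43.
φ(11) = 11 − 1 = 10.
φ(13) = 13 − 1 = 12.
φ(23) = 23 − 1 = 22.
φ(43) = 43 − 1 = 42.
Since φ is multiplicative, φ(141427) = 10 · 12 · 22 · 42 = 110880.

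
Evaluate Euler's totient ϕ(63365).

Factor 63365: 63365 = 5 * 19 * 23 * 29.
φ(5) = 5 − 1 = 4.
φ(19) = 19 − 1 = 18.
φ(23) = 23 − 1 = 22.
φ(29) = 29 − 1 = 28.
Since φ is multiplicative, φ(63365) = 4 · 18 · 22 · 28 = 44352.

44352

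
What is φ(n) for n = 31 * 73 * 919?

φ(2079697) = 2079697 · (1 − 1/31) · (1 − 1/73) · (1 − 1/919)
       = 2079697 · 1982880/2079697 = 1982880.

1982880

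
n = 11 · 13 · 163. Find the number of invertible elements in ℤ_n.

φ(11) = 11 − 1 = 10.
φ(13) = 13 − 1 = 12.
φ(163) = 163 − 1 = 162.
Since φ is multiplicative, φ(23309) = 10 · 12 · 162 = 19440.

19440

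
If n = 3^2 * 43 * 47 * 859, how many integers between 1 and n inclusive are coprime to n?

9945936

φ(3^2) = 3^1·(3−1) = 3·2 = 6.
φ(43) = 43 − 1 = 42.
φ(47) = 47 − 1 = 46.
φ(859) = 859 − 1 = 858.
Since φ is multiplicative, φ(15624351) = 6 · 42 · 46 · 858 = 9945936.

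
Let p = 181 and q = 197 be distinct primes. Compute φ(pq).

φ(181) = 181 − 1 = 180.
φ(197) = 197 − 1 = 196.
φ(35657) = 180 × 196 = 35280.

35280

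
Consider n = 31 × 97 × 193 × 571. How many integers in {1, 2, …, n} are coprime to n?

φ(331380421) = 331380421 · (1 − 1/31) · (1 − 1/97) · (1 − 1/193) · (1 − 1/571)
       = 331380421 · 315187200/331380421 = 315187200.

315187200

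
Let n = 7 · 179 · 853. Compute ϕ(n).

φ(7) = 7 − 1 = 6.
φ(179) = 179 − 1 = 178.
φ(853) = 853 − 1 = 852.
φ(1068809) = 6 × 178 × 852 = 909936.

909936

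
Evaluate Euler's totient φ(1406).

648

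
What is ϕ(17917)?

First factor: 17917 = 19 * 23 * 41.
φ(17917) = 17917 · (1 − 1/19) · (1 − 1/23) · (1 − 1/41)
       = 17917 · 15840/17917 = 15840.

15840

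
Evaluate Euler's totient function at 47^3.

101614

φ(47^3) = 47^3 − 47^2 = 103823 − 2209 = 101614.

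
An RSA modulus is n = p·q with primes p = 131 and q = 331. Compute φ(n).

For distinct primes, φ(pq) = (p−1)(q−1) = 130 × 330 = 42900.

42900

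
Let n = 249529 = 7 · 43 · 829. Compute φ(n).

φ(249529) = 249529 · (1 − 1/7) · (1 − 1/43) · (1 − 1/829)
       = 249529 · 208656/249529 = 208656.

208656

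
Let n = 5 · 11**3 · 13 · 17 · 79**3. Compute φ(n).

452371645440

φ(5) = 5 − 1 = 4.
φ(11^3) = 11^2·(11−1) = 121·10 = 1210.
φ(13) = 13 − 1 = 12.
φ(17) = 17 − 1 = 16.
φ(79^3) = 79^3 − 79^2 = 493039 − 6241 = 486798.
φ(725139574445) = 4 × 1210 × 12 × 16 × 486798 = 452371645440.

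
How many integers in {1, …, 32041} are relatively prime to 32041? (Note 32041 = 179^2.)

31862

φ(32041) = 32041 · (1 − 1/179)
       = 32041 · 178/179 = 31862.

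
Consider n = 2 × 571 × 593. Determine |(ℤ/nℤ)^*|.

φ(2) = 2 − 1 = 1.
φ(571) = 571 − 1 = 570.
φ(593) = 593 − 1 = 592.
Since φ is multiplicative, φ(677206) = 1 · 570 · 592 = 337440.

337440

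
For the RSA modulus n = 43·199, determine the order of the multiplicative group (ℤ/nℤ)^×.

8316

For distinct primes, φ(pq) = (p−1)(q−1) = 42 × 198 = 8316.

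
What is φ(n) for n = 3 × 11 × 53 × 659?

φ(1152591) = 1152591 · (1 − 1/3) · (1 − 1/11) · (1 − 1/53) · (1 − 1/659)
       = 1152591 · 684320/1152591 = 684320.

684320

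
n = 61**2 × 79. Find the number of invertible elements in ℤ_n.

285480

φ(61^2) = 61^1·(61−1) = 61·60 = 3660.
φ(79) = 79 − 1 = 78.
Multiply: 3660 · 78 = 285480.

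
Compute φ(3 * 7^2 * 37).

3024

φ(5439) = 5439 · (1 − 1/3) · (1 − 1/7) · (1 − 1/37)
       = 5439 · 432/777 = 3024.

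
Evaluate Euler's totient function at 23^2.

506

φ(529) = 529 · (1 − 1/23)
       = 529 · 22/23 = 506.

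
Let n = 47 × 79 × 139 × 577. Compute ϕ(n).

φ(47) = 47 − 1 = 46.
φ(79) = 79 − 1 = 78.
φ(139) = 139 − 1 = 138.
φ(577) = 577 − 1 = 576.
φ(297793739) = 46 × 78 × 138 × 576 = 285202944.

285202944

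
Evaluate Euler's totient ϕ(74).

36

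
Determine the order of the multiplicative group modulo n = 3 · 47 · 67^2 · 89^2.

φ(3) = 3 − 1 = 2.
φ(47) = 47 − 1 = 46.
φ(67^2) = 67^2 − 67^1 = 4489 − 67 = 4422.
φ(89^2) = 89^2 − 89^1 = 7921 − 89 = 7832.
Multiply: 2 · 46 · 4422 · 7832 = 3186245568.

3186245568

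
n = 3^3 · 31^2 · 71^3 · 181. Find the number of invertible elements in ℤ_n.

1063267884000

φ(1680895725777) = 1680895725777 · (1 − 1/3) · (1 − 1/31) · (1 − 1/71) · (1 − 1/181)
       = 1680895725777 · 756000/1195143 = 1063267884000.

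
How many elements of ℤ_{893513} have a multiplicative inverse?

Factor 893513: 893513 = 19 · 31 · 37 · 41.
φ(19) = 19 − 1 = 18.
φ(31) = 31 − 1 = 30.
φ(37) = 37 − 1 = 36.
φ(41) = 41 − 1 = 40.
Multiply: 18 · 30 · 36 · 40 = 777600.

777600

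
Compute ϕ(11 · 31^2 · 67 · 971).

φ(11) = 11 − 1 = 10.
φ(31^2) = 31^2 − 31^1 = 961 − 31 = 930.
φ(67) = 67 − 1 = 66.
φ(971) = 971 − 1 = 970.
Multiply: 10 · 930 · 66 · 970 = 595386000.

595386000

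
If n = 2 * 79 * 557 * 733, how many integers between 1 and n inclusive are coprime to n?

φ(2) = 2 − 1 = 1.
φ(79) = 79 − 1 = 78.
φ(557) = 557 − 1 = 556.
φ(733) = 733 − 1 = 732.
φ(64508398) = 1 × 78 × 556 × 732 = 31745376.

31745376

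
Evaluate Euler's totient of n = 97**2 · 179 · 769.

φ(1295158259) = 1295158259 · (1 − 1/97) · (1 − 1/179) · (1 − 1/769)
       = 1295158259 · 13123584/13352147 = 1272987648.

1272987648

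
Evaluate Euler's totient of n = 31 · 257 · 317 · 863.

2091970560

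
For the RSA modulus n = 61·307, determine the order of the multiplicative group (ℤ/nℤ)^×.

φ(n) = (p − 1)(q − 1) = (61−1)(307−1) = 60·306 = 18360.

18360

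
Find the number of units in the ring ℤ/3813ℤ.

2400

Prime factorization: 3813 = 3 × 31 × 41.
φ(3813) = 3813 · (1 − 1/3) · (1 − 1/31) · (1 − 1/41)
       = 3813 · 2400/3813 = 2400.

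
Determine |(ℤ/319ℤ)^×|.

280

Factor 319: 319 = 11 × 29.
φ(319) = 319 · (1 − 1/11) · (1 − 1/29)
       = 319 · 280/319 = 280.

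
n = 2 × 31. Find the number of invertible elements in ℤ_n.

φ(62) = 62 · (1 − 1/2) · (1 − 1/31)
       = 62 · 30/62 = 30.

30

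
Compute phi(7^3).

φ(343) = 343 · (1 − 1/7)
       = 343 · 6/7 = 294.

294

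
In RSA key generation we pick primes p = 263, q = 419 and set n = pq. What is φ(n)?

φ(n) = (p − 1)(q − 1) = (263−1)(419−1) = 262·418 = 109516.

109516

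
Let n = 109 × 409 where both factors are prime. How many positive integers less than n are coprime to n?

44064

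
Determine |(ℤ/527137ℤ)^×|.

443520

Prime factorization: 527137 = 13 × 23 × 41 × 43.
φ(527137) = 527137 · (1 − 1/13) · (1 − 1/23) · (1 − 1/41) · (1 − 1/43)
       = 527137 · 443520/527137 = 443520.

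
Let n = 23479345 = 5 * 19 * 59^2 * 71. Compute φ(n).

17246880

φ(5) = 5 − 1 = 4.
φ(19) = 19 − 1 = 18.
φ(59^2) = 59^2 − 59^1 = 3481 − 59 = 3422.
φ(71) = 71 − 1 = 70.
Multiply: 4 · 18 · 3422 · 70 = 17246880.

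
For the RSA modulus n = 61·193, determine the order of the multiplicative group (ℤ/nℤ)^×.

For distinct primes, φ(pq) = (p−1)(q−1) = 60 × 192 = 11520.

11520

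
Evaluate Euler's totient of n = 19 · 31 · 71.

37800

φ(41819) = 41819 · (1 − 1/19) · (1 − 1/31) · (1 − 1/71)
       = 41819 · 37800/41819 = 37800.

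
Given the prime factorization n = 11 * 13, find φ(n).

120

φ(11) = 11 − 1 = 10.
φ(13) = 13 − 1 = 12.
Since φ is multiplicative, φ(143) = 10 · 12 = 120.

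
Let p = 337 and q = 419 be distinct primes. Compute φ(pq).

140448

φ(n) = (p − 1)(q − 1) = (337−1)(419−1) = 336·418 = 140448.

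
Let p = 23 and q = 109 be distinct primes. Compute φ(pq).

2376

For distinct primes, φ(pq) = (p−1)(q−1) = 22 × 108 = 2376.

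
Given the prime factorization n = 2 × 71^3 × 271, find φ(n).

φ(2) = 2 − 1 = 1.
φ(71^3) = 71^2·(71−1) = 5041·70 = 352870.
φ(271) = 271 − 1 = 270.
Since φ is multiplicative, φ(193987762) = 1 · 352870 · 270 = 95274900.

95274900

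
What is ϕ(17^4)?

78608

φ(17^4) = 17^4 − 17^3 = 83521 − 4913 = 78608.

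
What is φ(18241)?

Factor 18241: 18241 = 17 × 29 × 37.
φ(17) = 17 − 1 = 16.
φ(29) = 29 − 1 = 28.
φ(37) = 37 − 1 = 36.
φ(18241) = 16 × 28 × 36 = 16128.

16128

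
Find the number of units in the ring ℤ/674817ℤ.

377520

674817 = 3 · 11^3 · 13^2.
φ(3) = 3 − 1 = 2.
φ(11^3) = 11^3 − 11^2 = 1331 − 121 = 1210.
φ(13^2) = 13^2 − 13^1 = 169 − 13 = 156.
Multiply: 2 · 1210 · 156 = 377520.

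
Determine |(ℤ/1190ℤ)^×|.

384

Prime factorization: 1190 = 2 * 5 * 7 * 17.
φ(1190) = 1190 · (1 − 1/2) · (1 − 1/5) · (1 − 1/7) · (1 − 1/17)
       = 1190 · 384/1190 = 384.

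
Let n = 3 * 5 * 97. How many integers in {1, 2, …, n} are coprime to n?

φ(1455) = 1455 · (1 − 1/3) · (1 − 1/5) · (1 − 1/97)
       = 1455 · 768/1455 = 768.

768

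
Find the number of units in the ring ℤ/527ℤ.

Factor 527: 527 = 17 * 31.
φ(527) = 527 · (1 − 1/17) · (1 − 1/31)
       = 527 · 480/527 = 480.

480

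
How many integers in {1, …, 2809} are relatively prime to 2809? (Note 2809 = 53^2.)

φ(2809) = 2809 · (1 − 1/53)
       = 2809 · 52/53 = 2756.

2756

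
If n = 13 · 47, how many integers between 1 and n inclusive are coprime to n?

552

φ(13) = 13 − 1 = 12.
φ(47) = 47 − 1 = 46.
φ(611) = 12 × 46 = 552.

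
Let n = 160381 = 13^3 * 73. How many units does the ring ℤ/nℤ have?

146016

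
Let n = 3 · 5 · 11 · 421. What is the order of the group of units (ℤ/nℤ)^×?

φ(69465) = 69465 · (1 − 1/3) · (1 − 1/5) · (1 − 1/11) · (1 − 1/421)
       = 69465 · 33600/69465 = 33600.

33600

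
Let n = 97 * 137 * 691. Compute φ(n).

9008640

φ(97) = 97 − 1 = 96.
φ(137) = 137 − 1 = 136.
φ(691) = 691 − 1 = 690.
φ(9182699) = 96 × 136 × 690 = 9008640.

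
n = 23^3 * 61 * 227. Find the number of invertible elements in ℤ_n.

φ(168476449) = 168476449 · (1 − 1/23) · (1 − 1/61) · (1 − 1/227)
       = 168476449 · 298320/318481 = 157811280.

157811280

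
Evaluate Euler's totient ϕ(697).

First factor: 697 = 17 · 41.
φ(697) = 697 · (1 − 1/17) · (1 − 1/41)
       = 697 · 640/697 = 640.

640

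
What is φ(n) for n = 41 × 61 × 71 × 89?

φ(41) = 41 − 1 = 40.
φ(61) = 61 − 1 = 60.
φ(71) = 71 − 1 = 70.
φ(89) = 89 − 1 = 88.
Since φ is multiplicative, φ(15803819) = 40 · 60 · 70 · 88 = 14784000.

14784000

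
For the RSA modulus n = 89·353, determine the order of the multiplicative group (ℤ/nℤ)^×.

30976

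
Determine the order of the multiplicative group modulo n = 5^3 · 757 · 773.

φ(73145125) = 73145125 · (1 − 1/5) · (1 − 1/757) · (1 − 1/773)
       = 73145125 · 2334528/2925805 = 58363200.

58363200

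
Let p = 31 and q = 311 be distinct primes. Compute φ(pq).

9300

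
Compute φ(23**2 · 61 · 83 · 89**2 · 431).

8384105875200

φ(23^2) = 23^2 − 23^1 = 529 − 23 = 506.
φ(61) = 61 − 1 = 60.
φ(83) = 83 − 1 = 82.
φ(89^2) = 89^2 − 89^1 = 7921 − 89 = 7832.
φ(431) = 431 − 1 = 430.
Since φ is multiplicative, φ(9143677139977) = 506 · 60 · 82 · 7832 · 430 = 8384105875200.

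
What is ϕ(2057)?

1760

First factor: 2057 = 11^2 * 17.
φ(2057) = 2057 · (1 − 1/11) · (1 − 1/17)
       = 2057 · 160/187 = 1760.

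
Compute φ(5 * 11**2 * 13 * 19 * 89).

8363520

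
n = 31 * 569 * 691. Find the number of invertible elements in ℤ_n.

φ(31) = 31 − 1 = 30.
φ(569) = 569 − 1 = 568.
φ(691) = 691 − 1 = 690.
Multiply: 30 · 568 · 690 = 11757600.

11757600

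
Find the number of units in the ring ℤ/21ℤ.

Factor 21: 21 = 3 × 7.
φ(21) = 21 · (1 − 1/3) · (1 − 1/7)
       = 21 · 12/21 = 12.

12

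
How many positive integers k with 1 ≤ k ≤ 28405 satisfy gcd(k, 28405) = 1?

19008

28405 = 5 · 13 · 19 · 23.
φ(28405) = 28405 · (1 − 1/5) · (1 − 1/13) · (1 − 1/19) · (1 − 1/23)
       = 28405 · 19008/28405 = 19008.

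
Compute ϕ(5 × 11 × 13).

φ(715) = 715 · (1 − 1/5) · (1 − 1/11) · (1 − 1/13)
       = 715 · 480/715 = 480.

480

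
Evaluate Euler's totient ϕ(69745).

First factor: 69745 = 5 · 13 · 29 · 37.
φ(69745) = 69745 · (1 − 1/5) · (1 − 1/13) · (1 − 1/29) · (1 − 1/37)
       = 69745 · 48384/69745 = 48384.

48384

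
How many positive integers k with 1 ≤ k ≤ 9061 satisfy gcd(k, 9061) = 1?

First factor: 9061 = 13 × 17 × 41.
φ(13) = 13 − 1 = 12.
φ(17) = 17 − 1 = 16.
φ(41) = 41 − 1 = 40.
φ(9061) = 12 × 16 × 40 = 7680.

7680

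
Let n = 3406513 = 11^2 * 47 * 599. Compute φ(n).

φ(11^2) = 11^1·(11−1) = 11·10 = 110.
φ(47) = 47 − 1 = 46.
φ(599) = 599 − 1 = 598.
φ(3406513) = 110 × 46 × 598 = 3025880.

3025880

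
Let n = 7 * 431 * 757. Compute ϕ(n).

1950480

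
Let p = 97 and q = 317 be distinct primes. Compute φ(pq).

30336

φ(pq) = (p−1)(q−1) = 96 · 316 = 30336.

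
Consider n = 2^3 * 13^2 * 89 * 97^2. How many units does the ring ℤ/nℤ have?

511340544

φ(2^3) = 2^3 − 2^2 = 8 − 4 = 4.
φ(13^2) = 13^2 − 13^1 = 169 − 13 = 156.
φ(89) = 89 − 1 = 88.
φ(97^2) = 97^2 − 97^1 = 9409 − 97 = 9312.
φ(1132166152) = 4 × 156 × 88 × 9312 = 511340544.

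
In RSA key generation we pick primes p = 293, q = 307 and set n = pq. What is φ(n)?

89352

φ(293) = 293 − 1 = 292.
φ(307) = 307 − 1 = 306.
Multiply: 292 · 306 = 89352.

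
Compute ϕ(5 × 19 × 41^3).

φ(5) = 5 − 1 = 4.
φ(19) = 19 − 1 = 18.
φ(41^3) = 41^2·(41−1) = 1681·40 = 67240.
Since φ is multiplicative, φ(6547495) = 4 · 18 · 67240 = 4841280.

4841280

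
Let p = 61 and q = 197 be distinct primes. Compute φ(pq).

φ(pq) = (p−1)(q−1) = 60 · 196 = 11760.

11760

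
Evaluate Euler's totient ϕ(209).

180

209 = 11 × 19.
φ(209) = 209 · (1 − 1/11) · (1 − 1/19)
       = 209 · 180/209 = 180.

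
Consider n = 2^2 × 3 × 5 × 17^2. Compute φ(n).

4352

φ(2^2) = 2^2 − 2^1 = 4 − 2 = 2.
φ(3) = 3 − 1 = 2.
φ(5) = 5 − 1 = 4.
φ(17^2) = 17^2 − 17^1 = 289 − 17 = 272.
Since φ is multiplicative, φ(17340) = 2 · 2 · 4 · 272 = 4352.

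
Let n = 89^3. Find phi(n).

697048

φ(89^3) = 89^2·(89−1) = 7921·88 = 697048.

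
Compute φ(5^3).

φ(5^3) = 5^3 − 5^2 = 125 − 25 = 100.

100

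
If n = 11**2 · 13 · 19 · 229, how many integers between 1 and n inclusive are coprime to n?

5417280

φ(11^2) = 11^1·(11−1) = 11·10 = 110.
φ(13) = 13 − 1 = 12.
φ(19) = 19 − 1 = 18.
φ(229) = 229 − 1 = 228.
φ(6844123) = 110 × 12 × 18 × 228 = 5417280.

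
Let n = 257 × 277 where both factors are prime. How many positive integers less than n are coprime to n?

70656

φ(257) = 257 − 1 = 256.
φ(277) = 277 − 1 = 276.
Since φ is multiplicative, φ(71189) = 256 · 276 = 70656.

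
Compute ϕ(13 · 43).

504

φ(559) = 559 · (1 − 1/13) · (1 − 1/43)
       = 559 · 504/559 = 504.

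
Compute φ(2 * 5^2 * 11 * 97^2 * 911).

1694784000

φ(4714379450) = 4714379450 · (1 − 1/2) · (1 − 1/5) · (1 − 1/11) · (1 − 1/97) · (1 − 1/911)
       = 4714379450 · 3494400/9720370 = 1694784000.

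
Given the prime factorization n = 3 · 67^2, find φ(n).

8844

φ(13467) = 13467 · (1 − 1/3) · (1 − 1/67)
       = 13467 · 132/201 = 8844.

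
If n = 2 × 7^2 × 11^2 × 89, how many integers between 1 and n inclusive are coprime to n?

φ(2) = 2 − 1 = 1.
φ(7^2) = 7^1·(7−1) = 7·6 = 42.
φ(11^2) = 11^1·(11−1) = 11·10 = 110.
φ(89) = 89 − 1 = 88.
Since φ is multiplicative, φ(1055362) = 1 · 42 · 110 · 88 = 406560.

406560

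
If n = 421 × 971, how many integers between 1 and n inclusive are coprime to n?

407400

φ(408791) = 408791 · (1 − 1/421) · (1 − 1/971)
       = 408791 · 407400/408791 = 407400.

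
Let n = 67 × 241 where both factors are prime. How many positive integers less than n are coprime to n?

For distinct primes, φ(pq) = (p−1)(q−1) = 66 × 240 = 15840.

15840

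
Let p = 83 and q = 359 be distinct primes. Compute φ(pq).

29356

φ(n) = (p − 1)(q − 1) = (83−1)(359−1) = 82·358 = 29356.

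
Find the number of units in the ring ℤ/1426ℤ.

660

1426 = 2 × 23 × 31.
φ(2) = 2 − 1 = 1.
φ(23) = 23 − 1 = 22.
φ(31) = 31 − 1 = 30.
Since φ is multiplicative, φ(1426) = 1 · 22 · 30 = 660.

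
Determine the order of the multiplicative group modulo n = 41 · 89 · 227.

φ(41) = 41 − 1 = 40.
φ(89) = 89 − 1 = 88.
φ(227) = 227 − 1 = 226.
Since φ is multiplicative, φ(828323) = 40 · 88 · 226 = 795520.

795520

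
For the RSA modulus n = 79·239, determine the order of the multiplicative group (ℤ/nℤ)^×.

18564

φ(18881) = 18881 · (1 − 1/79) · (1 − 1/239)
       = 18881 · 18564/18881 = 18564.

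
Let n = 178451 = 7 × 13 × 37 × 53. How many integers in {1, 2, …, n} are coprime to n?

134784

φ(178451) = 178451 · (1 − 1/7) · (1 − 1/13) · (1 − 1/37) · (1 − 1/53)
       = 178451 · 134784/178451 = 134784.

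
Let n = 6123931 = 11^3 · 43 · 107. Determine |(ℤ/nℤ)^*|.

5386920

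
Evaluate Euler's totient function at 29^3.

φ(24389) = 24389 · (1 − 1/29)
       = 24389 · 28/29 = 23548.

23548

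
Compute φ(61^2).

φ(3721) = 3721 · (1 − 1/61)
       = 3721 · 60/61 = 3660.

3660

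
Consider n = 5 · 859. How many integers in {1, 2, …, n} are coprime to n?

φ(4295) = 4295 · (1 − 1/5) · (1 − 1/859)
       = 4295 · 3432/4295 = 3432.

3432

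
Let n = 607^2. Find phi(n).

367842

φ(368449) = 368449 · (1 − 1/607)
       = 368449 · 606/607 = 367842.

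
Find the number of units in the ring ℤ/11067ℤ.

5760

11067 = 3 · 7 · 17 · 31.
φ(3) = 3 − 1 = 2.
φ(7) = 7 − 1 = 6.
φ(17) = 17 − 1 = 16.
φ(31) = 31 − 1 = 30.
Since φ is multiplicative, φ(11067) = 2 · 6 · 16 · 30 = 5760.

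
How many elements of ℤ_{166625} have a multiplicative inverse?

Prime factorization: 166625 = 5^3 · 31 · 43.
φ(5^3) = 5^2·(5−1) = 25·4 = 100.
φ(31) = 31 − 1 = 30.
φ(43) = 43 − 1 = 42.
Since φ is multiplicative, φ(166625) = 100 · 30 · 42 = 126000.

126000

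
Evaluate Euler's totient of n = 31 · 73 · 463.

997920

φ(1047769) = 1047769 · (1 − 1/31) · (1 − 1/73) · (1 − 1/463)
       = 1047769 · 997920/1047769 = 997920.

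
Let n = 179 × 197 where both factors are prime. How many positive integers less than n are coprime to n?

34888

For distinct primes, φ(pq) = (p−1)(q−1) = 178 × 196 = 34888.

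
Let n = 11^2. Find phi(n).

φ(121) = 121 · (1 − 1/11)
       = 121 · 10/11 = 110.

110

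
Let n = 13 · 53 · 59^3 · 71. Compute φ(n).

φ(13) = 13 − 1 = 12.
φ(53) = 53 − 1 = 52.
φ(59^3) = 59^3 − 59^2 = 205379 − 3481 = 201898.
φ(71) = 71 − 1 = 70.
Since φ is multiplicative, φ(10046935301) = 12 · 52 · 201898 · 70 = 8818904640.

8818904640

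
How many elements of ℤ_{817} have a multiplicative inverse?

756

817 = 19 × 43.
φ(19) = 19 − 1 = 18.
φ(43) = 43 − 1 = 42.
φ(817) = 18 × 42 = 756.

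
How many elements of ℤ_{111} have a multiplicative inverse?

72

First factor: 111 = 3 · 37.
φ(3) = 3 − 1 = 2.
φ(37) = 37 − 1 = 36.
Since φ is multiplicative, φ(111) = 2 · 36 = 72.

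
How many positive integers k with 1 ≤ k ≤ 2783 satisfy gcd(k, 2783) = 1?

2420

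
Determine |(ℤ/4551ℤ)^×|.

First factor: 4551 = 3 · 37 · 41.
φ(3) = 3 − 1 = 2.
φ(37) = 37 − 1 = 36.
φ(41) = 41 − 1 = 40.
φ(4551) = 2 × 36 × 40 = 2880.

2880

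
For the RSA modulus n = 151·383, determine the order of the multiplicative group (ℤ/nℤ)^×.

57300

For distinct primes, φ(pq) = (p−1)(q−1) = 150 × 382 = 57300.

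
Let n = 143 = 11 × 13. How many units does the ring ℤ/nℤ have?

φ(143) = 143 · (1 − 1/11) · (1 − 1/13)
       = 143 · 120/143 = 120.

120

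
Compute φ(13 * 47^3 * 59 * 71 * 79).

φ(13) = 13 − 1 = 12.
φ(47^3) = 47^3 − 47^2 = 103823 − 2209 = 101614.
φ(59) = 59 − 1 = 58.
φ(71) = 71 − 1 = 70.
φ(79) = 79 − 1 = 78.
Multiply: 12 · 101614 · 58 · 70 · 78 = 386149458240.

386149458240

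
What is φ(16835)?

10368

First factor: 16835 = 5 · 7 · 13 · 37.
φ(16835) = 16835 · (1 − 1/5) · (1 − 1/7) · (1 − 1/13) · (1 − 1/37)
       = 16835 · 10368/16835 = 10368.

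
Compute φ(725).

725 = 5**2 · 29.
φ(725) = 725 · (1 − 1/5) · (1 − 1/29)
       = 725 · 112/145 = 560.

560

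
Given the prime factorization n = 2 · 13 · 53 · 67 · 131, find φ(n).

φ(12094706) = 12094706 · (1 − 1/2) · (1 − 1/13) · (1 − 1/53) · (1 − 1/67) · (1 − 1/131)
       = 12094706 · 5353920/12094706 = 5353920.

5353920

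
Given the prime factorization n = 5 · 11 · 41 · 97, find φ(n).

153600

φ(5) = 5 − 1 = 4.
φ(11) = 11 − 1 = 10.
φ(41) = 41 − 1 = 40.
φ(97) = 97 − 1 = 96.
Since φ is multiplicative, φ(218735) = 4 · 10 · 40 · 96 = 153600.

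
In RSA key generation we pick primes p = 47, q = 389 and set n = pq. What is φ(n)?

φ(pq) = (p−1)(q−1) = 46 · 388 = 17848.

17848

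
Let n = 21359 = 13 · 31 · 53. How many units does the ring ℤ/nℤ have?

18720

φ(13) = 13 − 1 = 12.
φ(31) = 31 − 1 = 30.
φ(53) = 53 − 1 = 52.
Multiply: 12 · 30 · 52 = 18720.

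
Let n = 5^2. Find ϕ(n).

20

φ(25) = 25 · (1 − 1/5)
       = 25 · 4/5 = 20.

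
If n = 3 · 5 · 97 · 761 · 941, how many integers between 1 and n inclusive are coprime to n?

φ(1041926955) = 1041926955 · (1 − 1/3) · (1 − 1/5) · (1 − 1/97) · (1 − 1/761) · (1 − 1/941)
       = 1041926955 · 548659200/1041926955 = 548659200.

548659200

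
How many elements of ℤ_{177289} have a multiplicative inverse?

136080

177289 = 7 · 19 · 31 · 43.
φ(177289) = 177289 · (1 − 1/7) · (1 − 1/19) · (1 − 1/31) · (1 − 1/43)
       = 177289 · 136080/177289 = 136080.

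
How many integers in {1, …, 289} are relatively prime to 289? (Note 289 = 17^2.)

272

φ(289) = 289 · (1 − 1/17)
       = 289 · 16/17 = 272.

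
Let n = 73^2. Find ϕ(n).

5256

φ(5329) = 5329 · (1 − 1/73)
       = 5329 · 72/73 = 5256.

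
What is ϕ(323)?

288

323 = 17 × 19.
φ(323) = 323 · (1 − 1/17) · (1 − 1/19)
       = 323 · 288/323 = 288.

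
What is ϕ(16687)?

14400

16687 = 11 * 37 * 41.
φ(11) = 11 − 1 = 10.
φ(37) = 37 − 1 = 36.
φ(41) = 41 − 1 = 40.
Multiply: 10 · 36 · 40 = 14400.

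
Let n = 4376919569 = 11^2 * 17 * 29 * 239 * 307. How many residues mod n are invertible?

φ(11^2) = 11^1·(11−1) = 11·10 = 110.
φ(17) = 17 − 1 = 16.
φ(29) = 29 − 1 = 28.
φ(239) = 239 − 1 = 238.
φ(307) = 307 − 1 = 306.
Since φ is multiplicative, φ(4376919569) = 110 · 16 · 28 · 238 · 306 = 3588963840.

3588963840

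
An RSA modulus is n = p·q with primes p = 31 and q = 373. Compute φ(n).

11160

φ(31) = 31 − 1 = 30.
φ(373) = 373 − 1 = 372.
φ(11563) = 30 × 372 = 11160.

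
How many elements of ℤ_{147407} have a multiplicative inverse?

118272

Factor 147407: 147407 = 13 · 17 · 23 · 29.
φ(13) = 13 − 1 = 12.
φ(17) = 17 − 1 = 16.
φ(23) = 23 − 1 = 22.
φ(29) = 29 − 1 = 28.
φ(147407) = 12 × 16 × 22 × 28 = 118272.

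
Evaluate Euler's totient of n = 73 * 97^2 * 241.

φ(165532537) = 165532537 · (1 − 1/73) · (1 − 1/97) · (1 − 1/241)
       = 165532537 · 1658880/1706521 = 160911360.

160911360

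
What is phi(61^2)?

3660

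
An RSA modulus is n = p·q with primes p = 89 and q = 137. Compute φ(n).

φ(n) = (p − 1)(q − 1) = (89−1)(137−1) = 88·136 = 11968.

11968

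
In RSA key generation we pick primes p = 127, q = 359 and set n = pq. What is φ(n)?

φ(45593) = 45593 · (1 − 1/127) · (1 − 1/359)
       = 45593 · 45108/45593 = 45108.

45108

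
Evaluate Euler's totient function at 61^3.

223260

φ(61^3) = 61^3 − 61^2 = 226981 − 3721 = 223260.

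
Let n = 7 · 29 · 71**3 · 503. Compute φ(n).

29759644320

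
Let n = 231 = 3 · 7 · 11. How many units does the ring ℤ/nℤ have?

120

φ(231) = 231 · (1 − 1/3) · (1 − 1/7) · (1 − 1/11)
       = 231 · 120/231 = 120.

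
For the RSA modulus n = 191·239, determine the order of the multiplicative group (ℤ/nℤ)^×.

φ(191) = 191 − 1 = 190.
φ(239) = 239 − 1 = 238.
Since φ is multiplicative, φ(45649) = 190 · 238 = 45220.

45220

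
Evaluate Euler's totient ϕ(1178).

540

Factor 1178: 1178 = 2 * 19 * 31.
φ(1178) = 1178 · (1 − 1/2) · (1 − 1/19) · (1 − 1/31)
       = 1178 · 540/1178 = 540.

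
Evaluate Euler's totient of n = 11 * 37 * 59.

φ(24013) = 24013 · (1 − 1/11) · (1 − 1/37) · (1 − 1/59)
       = 24013 · 20880/24013 = 20880.

20880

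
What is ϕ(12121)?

10560

Factor 12121: 12121 = 17 · 23 · 31.
φ(12121) = 12121 · (1 − 1/17) · (1 − 1/23) · (1 − 1/31)
       = 12121 · 10560/12121 = 10560.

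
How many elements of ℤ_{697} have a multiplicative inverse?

640

Factor 697: 697 = 17 * 41.
φ(697) = 697 · (1 − 1/17) · (1 − 1/41)
       = 697 · 640/697 = 640.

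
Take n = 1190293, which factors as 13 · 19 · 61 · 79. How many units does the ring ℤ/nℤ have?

1010880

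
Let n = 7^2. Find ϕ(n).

42

φ(49) = 49 · (1 − 1/7)
       = 49 · 6/7 = 42.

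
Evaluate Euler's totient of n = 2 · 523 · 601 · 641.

200448000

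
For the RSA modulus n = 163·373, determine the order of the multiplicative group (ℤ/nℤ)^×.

60264

φ(60799) = 60799 · (1 − 1/163) · (1 − 1/373)
       = 60799 · 60264/60799 = 60264.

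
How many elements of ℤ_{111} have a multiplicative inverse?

72

Factor 111: 111 = 3 × 37.
φ(3) = 3 − 1 = 2.
φ(37) = 37 − 1 = 36.
Since φ is multiplicative, φ(111) = 2 · 36 = 72.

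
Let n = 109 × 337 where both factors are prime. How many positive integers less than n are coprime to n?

φ(36733) = 36733 · (1 − 1/109) · (1 − 1/337)
       = 36733 · 36288/36733 = 36288.

36288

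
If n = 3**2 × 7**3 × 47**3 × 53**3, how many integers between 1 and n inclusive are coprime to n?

φ(3^2) = 3^2 − 3^1 = 9 − 3 = 6.
φ(7^3) = 7^2·(7−1) = 49·6 = 294.
φ(47^3) = 47^3 − 47^2 = 103823 − 2209 = 101614.
φ(53^3) = 53^2·(53−1) = 2809·52 = 146068.
φ(47715316852077) = 6 × 294 × 101614 × 146068 = 26182264818528.

26182264818528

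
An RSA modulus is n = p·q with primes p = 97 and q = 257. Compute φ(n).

24576

φ(pq) = (p−1)(q−1) = 96 · 256 = 24576.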